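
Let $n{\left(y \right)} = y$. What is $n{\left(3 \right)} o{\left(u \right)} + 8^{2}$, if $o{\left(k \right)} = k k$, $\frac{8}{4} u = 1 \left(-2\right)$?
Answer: $67$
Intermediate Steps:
$u = -1$ ($u = \frac{1 \left(-2\right)}{2} = \frac{1}{2} \left(-2\right) = -1$)
$o{\left(k \right)} = k^{2}$
$n{\left(3 \right)} o{\left(u \right)} + 8^{2} = 3 \left(-1\right)^{2} + 8^{2} = 3 \cdot 1 + 64 = 3 + 64 = 67$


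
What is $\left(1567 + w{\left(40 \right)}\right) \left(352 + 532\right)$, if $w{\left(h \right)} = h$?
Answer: $1420588$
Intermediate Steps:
$\left(1567 + w{\left(40 \right)}\right) \left(352 + 532\right) = \left(1567 + 40\right) \left(352 + 532\right) = 1607 \cdot 884 = 1420588$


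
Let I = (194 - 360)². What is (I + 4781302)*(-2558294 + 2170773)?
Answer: -1863533461018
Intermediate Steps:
I = 27556 (I = (-166)² = 27556)
(I + 4781302)*(-2558294 + 2170773) = (27556 + 4781302)*(-2558294 + 2170773) = 4808858*(-387521) = -1863533461018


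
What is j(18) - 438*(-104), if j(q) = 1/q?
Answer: 819937/18 ≈ 45552.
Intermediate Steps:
j(18) - 438*(-104) = 1/18 - 438*(-104) = 1/18 + 45552 = 819937/18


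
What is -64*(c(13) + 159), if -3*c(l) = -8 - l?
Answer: -10624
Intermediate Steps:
c(l) = 8/3 + l/3 (c(l) = -(-8 - l)/3 = 8/3 + l/3)
-64*(c(13) + 159) = -64*((8/3 + (1/3)*13) + 159) = -64*((8/3 + 13/3) + 159) = -64*(7 + 159) = -64*166 = -10624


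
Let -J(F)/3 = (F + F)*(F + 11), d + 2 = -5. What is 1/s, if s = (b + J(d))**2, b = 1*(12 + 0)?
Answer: 1/32400 ≈ 3.0864e-5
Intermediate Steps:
d = -7 (d = -2 - 5 = -7)
J(F) = -6*F*(11 + F) (J(F) = -3*(F + F)*(F + 11) = -3*2*F*(11 + F) = -6*F*(11 + F))
b = 12 (b = 1*12 = 12)
s = 32400 (s = (12 - 6*(-7)*(11 - 7))**2 = (12 - 6*(-7)*4)**2 = (12 + 168)**2 = 180**2 = 32400)
1/s = 1/32400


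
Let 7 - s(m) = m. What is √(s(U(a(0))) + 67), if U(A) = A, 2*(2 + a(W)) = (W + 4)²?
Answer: 2*√17 ≈ 8.2462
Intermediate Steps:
a(W) = -2 + (4 + W)²/2 (a(W) = -2 + (W + 4)²/2 = -2 + (4 + W)²/2)
s(m) = 7 - m
√(s(U(a(0))) + 67) = √((7 - (-2 + (4 + 0)²/2)) + 67) = √((7 - (-2 + (½)*4²)) + 67) = √((7 - (-2 + (½)*16)) + 67) = √((7 - (-2 + 8)) + 67) = √((7 - 1*6) + 67) = √((7 - 6) + 67) = √(1 + 67) = √68 = 2*√17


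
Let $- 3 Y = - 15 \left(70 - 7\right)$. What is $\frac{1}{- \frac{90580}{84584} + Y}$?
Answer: $\frac{21146}{6638345} \approx 0.0031854$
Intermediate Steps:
$Y = 315$ ($Y = - \frac{\left(-15\right) \left(70 - 7\right)}{3} = - \frac{\left(-15\right) 63}{3} = \left(- \frac{1}{3}\right) \left(-945\right) = 315$)
$\frac{1}{- \frac{90580}{84584} + Y} = \frac{1}{- \frac{90580}{84584} + 315} = \frac{1}{\left(-90580\right) \frac{1}{84584} + 315} = \frac{1}{- \frac{22645}{21146} + 315} = \frac{1}{\frac{6638345}{21146}} = \frac{21146}{6638345}$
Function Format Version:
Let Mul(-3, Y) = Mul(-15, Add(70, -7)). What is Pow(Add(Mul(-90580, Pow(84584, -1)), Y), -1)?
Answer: Rational(21146, 6638345) ≈ 0.0031854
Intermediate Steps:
Y = 315 (Y = Mul(Rational(-1, 3), Mul(-15, Add(70, -7))) = Mul(Rational(-1, 3), Mul(-15, 63)) = Mul(Rational(-1, 3), -945) = 315)
Pow(Add(Mul(-90580, Pow(84584, -1)), Y), -1) = Pow(Add(Mul(-90580, Pow(84584, -1)), 315), -1) = Pow(Add(Mul(-90580, Rational(1, 84584)), 315), -1) = Pow(Add(Rational(-22645, 21146), 315), -1) = Pow(Rational(6638345, 21146), -1) = Rational(21146, 6638345)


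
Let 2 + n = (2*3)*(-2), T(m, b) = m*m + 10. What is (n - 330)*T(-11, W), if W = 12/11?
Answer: -45064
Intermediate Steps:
W = 12/11 (W = 12*(1/11) = 12/11 ≈ 1.0909)
T(m, b) = 10 + m² (T(m, b) = m² + 10 = 10 + m²)
n = -14 (n = -2 + (2*3)*(-2) = -2 + 6*(-2) = -2 - 12 = -14)
(n - 330)*T(-11, W) = (-14 - 330)*(10 + (-11)²) = -344*(10 + 121) = -344*131 = -45064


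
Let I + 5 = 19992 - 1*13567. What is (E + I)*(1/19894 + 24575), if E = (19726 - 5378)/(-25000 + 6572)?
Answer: 850486230775059/5391274 ≈ 1.5775e+8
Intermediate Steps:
E = -211/271 (E = 14348/(-18428) = 14348*(-1/18428) = -211/271 ≈ -0.77860)
I = 6420 (I = -5 + (19992 - 1*13567) = -5 + (19992 - 13567) = -5 + 6425 = 6420)
(E + I)*(1/19894 + 24575) = (-211/271 + 6420)*(1/19894 + 24575) = 1739609*(1/19894 + 24575)/271 = (1739609/271)*(488895051/19894) = 850486230775059/5391274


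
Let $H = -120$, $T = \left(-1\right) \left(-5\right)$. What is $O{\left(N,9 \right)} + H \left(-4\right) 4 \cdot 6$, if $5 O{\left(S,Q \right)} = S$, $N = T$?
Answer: $11521$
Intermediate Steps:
$T = 5$
$N = 5$
$O{\left(S,Q \right)} = \frac{S}{5}$
$O{\left(N,9 \right)} + H \left(-4\right) 4 \cdot 6 = \frac{1}{5} \cdot 5 - 120 \left(-4\right) 4 \cdot 6 = 1 - 120 \left(\left(-16\right) 6\right) = 1 - -11520 = 1 + 11520 = 11521$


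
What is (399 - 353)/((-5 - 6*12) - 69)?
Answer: -23/73 ≈ -0.31507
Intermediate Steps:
(399 - 353)/((-5 - 6*12) - 69) = 46/((-5 - 72) - 69) = 46/(-77 - 69) = 46/(-146) = 46*(-1/146) = -23/73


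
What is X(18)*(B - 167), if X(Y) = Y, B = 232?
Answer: 1170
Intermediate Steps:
X(18)*(B - 167) = 18*(232 - 167) = 18*65 = 1170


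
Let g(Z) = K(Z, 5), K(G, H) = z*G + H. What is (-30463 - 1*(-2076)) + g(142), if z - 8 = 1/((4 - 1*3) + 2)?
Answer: -81596/3 ≈ -27199.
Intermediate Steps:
z = 25/3 (z = 8 + 1/((4 - 1*3) + 2) = 8 + 1/((4 - 3) + 2) = 8 + 1/(1 + 2) = 8 + 1/3 = 8 + ⅓ = 25/3 ≈ 8.3333)
K(G, H) = H + 25*G/3 (K(G, H) = 25*G/3 + H = H + 25*G/3)
g(Z) = 5 + 25*Z/3
(-30463 - 1*(-2076)) + g(142) = (-30463 - 1*(-2076)) + (5 + (25/3)*142) = (-30463 + 2076) + (5 + 3550/3) = -28387 + 3565/3 = -81596/3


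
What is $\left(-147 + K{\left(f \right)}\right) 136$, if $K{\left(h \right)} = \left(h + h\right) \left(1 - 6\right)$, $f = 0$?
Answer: $-19992$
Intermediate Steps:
$K{\left(h \right)} = - 10 h$ ($K{\left(h \right)} = 2 h \left(-5\right) = - 10 h$)
$\left(-147 + K{\left(f \right)}\right) 136 = \left(-147 - 0\right) 136 = \left(-147 + 0\right) 136 = \left(-147\right) 136 = -19992$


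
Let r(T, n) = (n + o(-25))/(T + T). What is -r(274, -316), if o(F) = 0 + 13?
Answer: 303/548 ≈ 0.55292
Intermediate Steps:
o(F) = 13
r(T, n) = (13 + n)/(2*T) (r(T, n) = (n + 13)/(T + T) = (13 + n)/((2*T)) = (13 + n)*(1/(2*T)) = (13 + n)/(2*T))
-r(274, -316) = -(13 - 316)/(2*274) = -(-303)/(2*274) = -1*(-303/548) = 303/548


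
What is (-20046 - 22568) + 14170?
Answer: -28444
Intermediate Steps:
(-20046 - 22568) + 14170 = -42614 + 14170 = -28444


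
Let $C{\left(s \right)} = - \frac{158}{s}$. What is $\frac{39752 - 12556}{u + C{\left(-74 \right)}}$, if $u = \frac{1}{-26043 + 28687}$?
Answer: $\frac{2660530288}{208913} \approx 12735.0$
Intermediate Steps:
$u = \frac{1}{2644} \approx 0.00037821$
$\frac{39752 - 12556}{u + C{\left(-74 \right)}} = \frac{39752 - 12556}{\frac{1}{2644} - \frac{158}{-74}} = \frac{27196}{\frac{1}{2644} - - \frac{79}{37}} = \frac{27196}{\frac{1}{2644} + \frac{79}{37}} = \frac{27196}{\frac{208913}{97828}} = 27196 \cdot \frac{97828}{208913} = \frac{2660530288}{208913}$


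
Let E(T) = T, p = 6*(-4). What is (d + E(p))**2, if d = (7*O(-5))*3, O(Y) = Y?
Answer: 16641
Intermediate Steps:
p = -24
d = -105 (d = (7*(-5))*3 = -35*3 = -105)
(d + E(p))**2 = (-105 - 24)**2 = (-129)**2 = 16641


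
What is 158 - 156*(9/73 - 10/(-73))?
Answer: 8570/73 ≈ 117.40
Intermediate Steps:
158 - 156*(9/73 - 10/(-73)) = 158 - 156*(9*(1/73) - 10*(-1/73)) = 158 - 156*(9/73 + 10/73) = 158 - 156*19/73 = 158 - 2964/73 = 8570/73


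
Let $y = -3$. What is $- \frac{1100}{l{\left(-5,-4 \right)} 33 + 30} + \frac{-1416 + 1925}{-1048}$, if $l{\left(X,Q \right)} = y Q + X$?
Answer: $- \frac{1285649}{273528} \approx -4.7002$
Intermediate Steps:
$l{\left(X,Q \right)} = X - 3 Q$ ($l{\left(X,Q \right)} = - 3 Q + X = X - 3 Q$)
$- \frac{1100}{l{\left(-5,-4 \right)} 33 + 30} + \frac{-1416 + 1925}{-1048} = - \frac{1100}{\left(-5 - -12\right) 33 + 30} + \frac{-1416 + 1925}{-1048} = - \frac{1100}{\left(-5 + 12\right) 33 + 30} + 509 \left(- \frac{1}{1048}\right) = - \frac{1100}{7 \cdot 33 + 30} - \frac{509}{1048} = - \frac{1100}{231 + 30} - \frac{509}{1048} = - \frac{1100}{261} - \frac{509}{1048} = - \frac{1285649}{273528}$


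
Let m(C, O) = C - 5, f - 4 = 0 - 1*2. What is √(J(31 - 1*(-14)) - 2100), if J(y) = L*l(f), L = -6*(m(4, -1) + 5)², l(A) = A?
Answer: 2*I*√573 ≈ 47.875*I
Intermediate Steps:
f = 2 (f = 4 + (0 - 1*2) = 4 + (0 - 2) = 4 - 2 = 2)
m(C, O) = -5 + C
L = -96 (L = -6*((-5 + 4) + 5)² = -6*(-1 + 5)² = -6*4² = -6*16 = -96)
J(y) = -192 (J(y) = -96*2 = -192)
√(J(31 - 1*(-14)) - 2100) = √(-192 - 2100) = √(-2292) = 2*I*√573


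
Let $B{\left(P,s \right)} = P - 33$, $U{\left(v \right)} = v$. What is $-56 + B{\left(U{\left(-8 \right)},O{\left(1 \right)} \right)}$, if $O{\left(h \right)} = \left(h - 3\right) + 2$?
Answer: $-97$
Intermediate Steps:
$O{\left(h \right)} = -1 + h$ ($O{\left(h \right)} = \left(-3 + h\right) + 2 = -1 + h$)
$B{\left(P,s \right)} = -33 + P$
$-56 + B{\left(U{\left(-8 \right)},O{\left(1 \right)} \right)} = -56 - 41 = -97$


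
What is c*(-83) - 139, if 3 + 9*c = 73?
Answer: -7061/9 ≈ -784.56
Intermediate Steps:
c = 70/9 (c = -⅓ + (⅑)*73 = -⅓ + 73/9 = 70/9 ≈ 7.7778)
c*(-83) - 139 = (70/9)*(-83) - 139 = -5810/9 - 139 = -7061/9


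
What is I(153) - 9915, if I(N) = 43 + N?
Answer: -9719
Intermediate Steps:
I(153) - 9915 = (43 + 153) - 9915 = 196 - 9915 = -9719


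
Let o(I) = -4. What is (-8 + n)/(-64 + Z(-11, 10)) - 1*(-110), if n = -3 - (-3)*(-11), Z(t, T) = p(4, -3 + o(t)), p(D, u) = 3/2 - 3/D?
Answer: 2546/23 ≈ 110.70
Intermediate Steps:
p(D, u) = 3/2 - 3/D (p(D, u) = 3*(½) - 3/D = 3/2 - 3/D)
Z(t, T) = ¾ (Z(t, T) = 3/2 - 3/4 = 3/2 - 3*¼ = 3/2 - ¾ = ¾)
n = -36 (n = -3 - 1*33 = -3 - 33 = -36)
(-8 + n)/(-64 + Z(-11, 10)) - 1*(-110) = (-8 - 36)/(-64 + ¾) - 1*(-110) = -44/(-253/4) + 110 = -44*(-4/253) + 110 = 16/23 + 110 = 2546/23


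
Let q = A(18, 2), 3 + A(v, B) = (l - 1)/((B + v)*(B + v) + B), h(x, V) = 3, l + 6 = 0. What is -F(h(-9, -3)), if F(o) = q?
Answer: 1213/402 ≈ 3.0174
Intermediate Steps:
l = -6 (l = -6 + 0 = -6)
A(v, B) = -3 - 7/(B + (B + v)²) (A(v, B) = -3 + (-6 - 1)/((B + v)*(B + v) + B) = -3 - 7/((B + v)² + B) = -3 - 7/(B + (B + v)²))
q = -1213/402 (q = (-7 - 3*2 - 3*(2 + 18)²)/(2 + (2 + 18)²) = (-7 - 6 - 3*20²)/(2 + 20²) = (-7 - 6 - 3*400)/(2 + 400) = (-7 - 6 - 1200)/402 = (1/402)*(-1213) = -1213/402 ≈ -3.0174)
F(o) = -1213/402
-F(h(-9, -3)) = -1*(-1213/402) = 1213/402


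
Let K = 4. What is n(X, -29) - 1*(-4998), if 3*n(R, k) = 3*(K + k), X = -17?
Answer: 4973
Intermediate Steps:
n(R, k) = 4 + k (n(R, k) = (3*(4 + k))/3 = (12 + 3*k)/3 = 4 + k)
n(X, -29) - 1*(-4998) = (4 - 29) - 1*(-4998) = -25 + 4998 = 4973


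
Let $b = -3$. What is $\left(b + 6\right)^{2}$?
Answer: $9$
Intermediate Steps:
$\left(b + 6\right)^{2} = \left(-3 + 6\right)^{2} = 3^{2} = 9$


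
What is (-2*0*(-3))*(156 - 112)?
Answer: 0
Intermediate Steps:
(-2*0*(-3))*(156 - 112) = (0*(-3))*44 = 0*44 = 0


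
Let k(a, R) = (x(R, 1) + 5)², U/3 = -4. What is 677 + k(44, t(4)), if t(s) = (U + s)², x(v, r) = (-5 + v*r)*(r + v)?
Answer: 14746277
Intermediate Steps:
x(v, r) = (-5 + r*v)*(r + v)
U = -12 (U = 3*(-4) = -12)
t(s) = (-12 + s)²
k(a, R) = (R² - 4*R)² (k(a, R) = ((-5*1 - 5*R + 1*R² + R*1²) + 5)² = ((-5 - 5*R + R² + R*1) + 5)² = ((-5 - 5*R + R² + R) + 5)² = ((-5 + R² - 4*R) + 5)² = (R² - 4*R)²)
677 + k(44, t(4)) = 677 + ((-12 + 4)²)²*(-4 + (-12 + 4)²)² = 677 + ((-8)²)²*(-4 + (-8)²)² = 677 + 64²*(-4 + 64)² = 677 + 4096*60² = 677 + 4096*3600 = 677 + 14745600 = 14746277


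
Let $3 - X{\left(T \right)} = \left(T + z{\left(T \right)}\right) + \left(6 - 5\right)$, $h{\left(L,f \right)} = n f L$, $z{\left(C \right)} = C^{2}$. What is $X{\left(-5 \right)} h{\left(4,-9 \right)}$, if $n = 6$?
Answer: $3888$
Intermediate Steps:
$h{\left(L,f \right)} = 6 L f$ ($h{\left(L,f \right)} = 6 f L = 6 L f$)
$X{\left(T \right)} = 2 - T - T^{2}$ ($X{\left(T \right)} = 3 - \left(\left(T + T^{2}\right) + \left(6 - 5\right)\right) = 3 - \left(\left(T + T^{2}\right) + 1\right) = 3 - \left(1 + T + T^{2}\right) = 2 - T - T^{2}$)
$X{\left(-5 \right)} h{\left(4,-9 \right)} = \left(2 - -5 - \left(-5\right)^{2}\right) 6 \cdot 4 \left(-9\right) = \left(2 + 5 - 25\right) \left(-216\right) = \left(-18\right) \left(-216\right) = 3888$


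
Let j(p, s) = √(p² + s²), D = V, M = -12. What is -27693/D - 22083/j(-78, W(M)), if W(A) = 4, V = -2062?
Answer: 27693/2062 - 22083*√61/610 ≈ -269.31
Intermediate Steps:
D = -2062
-27693/D - 22083/j(-78, W(M)) = -27693/(-2062) - 22083/√((-78)² + 4²) = -27693*(-1/2062) - 22083/√(6084 + 16) = 27693/2062 - 22083*√61/610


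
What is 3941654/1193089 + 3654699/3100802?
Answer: 16582669781719/3699532757378 ≈ 4.4824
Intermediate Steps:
3941654/1193089 + 3654699/3100802 = 16582669781719/3699532757378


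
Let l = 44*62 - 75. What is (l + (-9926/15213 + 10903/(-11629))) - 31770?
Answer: -5151427331102/176911977 ≈ -29119.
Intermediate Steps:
l = 2653 (l = 2728 - 75 = 2653)
(l + (-9926/15213 + 10903/(-11629))) - 31770 = (2653 + (-9926/15213 + 10903/(-11629))) - 31770 = (2653 + (-9926*1/15213 + 10903*(-1/11629))) - 31770 = (2653 + (-9926/15213 - 10903/11629)) - 31770 = (2653 - 281296793/176911977) - 31770 = 469066178188/176911977 - 31770 = -5151427331102/176911977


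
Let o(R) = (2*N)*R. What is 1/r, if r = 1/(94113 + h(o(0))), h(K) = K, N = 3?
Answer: 94113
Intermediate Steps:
o(R) = 6*R (o(R) = (2*3)*R = 6*R)
r = 1/94113 (r = 1/(94113 + 6*0) = 1/(94113 + 0) = 1/94113 ≈ 1.0626e-5)
1/r = 1/(1/94113) = 94113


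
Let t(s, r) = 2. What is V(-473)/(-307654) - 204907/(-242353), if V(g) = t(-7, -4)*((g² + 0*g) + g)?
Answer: -22586532279/37280434931 ≈ -0.60585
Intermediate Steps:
V(g) = 2*g + 2*g² (V(g) = 2*((g² + 0*g) + g) = 2*((g² + 0) + g) = 2*(g² + g) = 2*(g + g²) = 2*g + 2*g²)
V(-473)/(-307654) - 204907/(-242353) = (2*(-473)*(1 - 473))/(-307654) - 204907/(-242353) = (2*(-473)*(-472))*(-1/307654) - 204907*(-1/242353) = 446512*(-1/307654) + 204907/242353 = -223256/153827 + 204907/242353 = -22586532279/37280434931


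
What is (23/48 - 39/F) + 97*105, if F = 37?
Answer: 18087539/1776 ≈ 10184.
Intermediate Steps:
(23/48 - 39/F) + 97*105 = (23/48 - 39/37) + 97*105 = (23*(1/48) - 39*1/37) + 10185 = (23/48 - 39/37) + 10185 = -1021/1776 + 10185 = 18087539/1776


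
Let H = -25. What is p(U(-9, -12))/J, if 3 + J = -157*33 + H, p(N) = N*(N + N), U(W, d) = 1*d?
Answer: -288/5209 ≈ -0.055289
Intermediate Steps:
U(W, d) = d
p(N) = 2*N² (p(N) = N*(2*N) = 2*N²)
J = -5209 (J = -3 + (-157*33 - 25) = -3 + (-5181 - 25) = -3 - 5206 = -5209)
p(U(-9, -12))/J = (2*(-12)²)/(-5209) = (2*144)*(-1/5209) = 288*(-1/5209) = -288/5209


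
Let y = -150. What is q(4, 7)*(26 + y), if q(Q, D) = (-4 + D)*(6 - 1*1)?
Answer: -1860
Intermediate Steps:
q(Q, D) = -20 + 5*D (q(Q, D) = (-4 + D)*(6 - 1) = (-4 + D)*5 = -20 + 5*D)
q(4, 7)*(26 + y) = (-20 + 5*7)*(26 - 150) = (-20 + 35)*(-124) = 15*(-124) = -1860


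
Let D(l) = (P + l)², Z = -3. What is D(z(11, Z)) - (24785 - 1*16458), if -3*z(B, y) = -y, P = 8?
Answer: -8278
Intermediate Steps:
z(B, y) = y/3 (z(B, y) = -(-1)*y/3 = y/3)
D(l) = (8 + l)²
D(z(11, Z)) - (24785 - 1*16458) = (8 + (⅓)*(-3))² - (24785 - 1*16458) = (8 - 1)² - (24785 - 16458) = 7² - 1*8327 = 49 - 8327 = -8278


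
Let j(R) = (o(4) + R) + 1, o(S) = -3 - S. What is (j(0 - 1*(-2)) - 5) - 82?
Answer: -91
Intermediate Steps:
j(R) = -6 + R (j(R) = ((-3 - 1*4) + R) + 1 = ((-3 - 4) + R) + 1 = (-7 + R) + 1 = -6 + R)
(j(0 - 1*(-2)) - 5) - 82 = ((-6 + (0 - 1*(-2))) - 5) - 82 = ((-6 + (0 + 2)) - 5) - 82 = ((-6 + 2) - 5) - 82 = (-4 - 5) - 82 = -9 - 82 = -91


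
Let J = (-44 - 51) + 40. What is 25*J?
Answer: -1375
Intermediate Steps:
J = -55 (J = -95 + 40 = -55)
25*J = 25*(-55) = -1375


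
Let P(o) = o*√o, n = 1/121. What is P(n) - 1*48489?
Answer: -64538858/1331 ≈ -48489.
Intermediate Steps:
n = 1/121 ≈ 0.0082645
P(o) = o^(3/2)
P(n) - 1*48489 = (1/121)^(3/2) - 1*48489 = 1/1331 - 48489 = -64538858/1331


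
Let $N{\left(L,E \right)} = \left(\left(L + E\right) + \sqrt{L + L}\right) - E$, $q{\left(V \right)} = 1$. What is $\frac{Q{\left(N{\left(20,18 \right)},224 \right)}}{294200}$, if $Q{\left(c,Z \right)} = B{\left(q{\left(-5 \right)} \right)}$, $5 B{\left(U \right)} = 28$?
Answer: $\frac{7}{367750} \approx 1.9035 \cdot 10^{-5}$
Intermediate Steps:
$B{\left(U \right)} = \frac{28}{5}$ ($B{\left(U \right)} = \frac{1}{5} \cdot 28 = \frac{28}{5}$)
$N{\left(L,E \right)} = L + \sqrt{2} \sqrt{L}$ ($N{\left(L,E \right)} = \left(\left(E + L\right) + \sqrt{2 L}\right) - E = \left(\left(E + L\right) + \sqrt{2} \sqrt{L}\right) - E = \left(E + L + \sqrt{2} \sqrt{L}\right) - E = L + \sqrt{2} \sqrt{L}$)
$Q{\left(c,Z \right)} = \frac{28}{5}$
$\frac{Q{\left(N{\left(20,18 \right)},224 \right)}}{294200} = \frac{28}{5 \cdot 294200} = \frac{28}{5} \cdot \frac{1}{294200} = \frac{7}{367750}$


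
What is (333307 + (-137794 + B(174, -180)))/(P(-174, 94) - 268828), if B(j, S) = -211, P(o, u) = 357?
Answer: -195302/268471 ≈ -0.72746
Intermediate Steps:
(333307 + (-137794 + B(174, -180)))/(P(-174, 94) - 268828) = (333307 + (-137794 - 211))/(357 - 268828) = (333307 - 138005)/(-268471) = 195302*(-1/268471) = -195302/268471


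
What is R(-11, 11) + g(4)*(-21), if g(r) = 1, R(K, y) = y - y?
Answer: -21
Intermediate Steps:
R(K, y) = 0
R(-11, 11) + g(4)*(-21) = 0 + 1*(-21) = 0 - 21 = -21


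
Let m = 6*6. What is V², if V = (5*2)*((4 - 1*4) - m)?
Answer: 129600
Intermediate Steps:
m = 36
V = -360 (V = (5*2)*((4 - 1*4) - 1*36) = 10*((4 - 4) - 36) = 10*(0 - 36) = 10*(-36) = -360)
V² = (-360)² = 129600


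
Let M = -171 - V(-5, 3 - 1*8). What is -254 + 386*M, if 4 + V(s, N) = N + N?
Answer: -60856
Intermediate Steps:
V(s, N) = -4 + 2*N (V(s, N) = -4 + (N + N) = -4 + 2*N)
M = -157 (M = -171 - (-4 + 2*(3 - 1*8)) = -171 - (-4 + 2*(3 - 8)) = -171 - (-4 + 2*(-5)) = -171 - (-4 - 10) = -171 - 1*(-14) = -171 + 14 = -157)
-254 + 386*M = -254 + 386*(-157) = -254 - 60602 = -60856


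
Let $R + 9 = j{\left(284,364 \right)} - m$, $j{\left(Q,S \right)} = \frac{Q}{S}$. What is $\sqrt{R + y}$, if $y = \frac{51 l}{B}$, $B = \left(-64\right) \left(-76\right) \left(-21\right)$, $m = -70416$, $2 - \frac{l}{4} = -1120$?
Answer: $\frac{\sqrt{13470285187814}}{13832} \approx 265.34$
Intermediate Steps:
$l = 4488$ ($l = 8 - -4480 = 8 + 4480 = 4488$)
$B = -102144$ ($B = 4864 \left(-21\right) = -102144$)
$R = \frac{6407108}{91}$ ($R = -9 + \left(\frac{284}{364} - -70416\right) = -9 + \left(284 \cdot \frac{1}{364} + 70416\right) = -9 + \left(\frac{71}{91} + 70416\right) = -9 + \frac{6407927}{91} = \frac{6407108}{91} \approx 70408.0$)
$y = - \frac{9537}{4256}$ ($y = \frac{51 \cdot 4488}{-102144} = 228888 \left(- \frac{1}{102144}\right) = - \frac{9537}{4256} \approx -2.2408$)
$\sqrt{R + y} = \sqrt{\frac{6407108}{91} - \frac{9537}{4256}} = \sqrt{\frac{3895397683}{55328}} = \frac{\sqrt{13470285187814}}{13832}$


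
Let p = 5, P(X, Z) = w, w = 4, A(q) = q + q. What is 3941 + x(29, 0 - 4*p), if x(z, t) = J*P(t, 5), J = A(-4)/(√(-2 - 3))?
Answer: 3941 + 32*I*√5/5 ≈ 3941.0 + 14.311*I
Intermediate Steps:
A(q) = 2*q
P(X, Z) = 4
J = 8*I*√5/5 (J = (2*(-4))/(√(-2 - 3)) = -8*(-I*√5/5) = -(-8)*I*√5/5 = 8*I*√5/5 ≈ 3.5777*I)
x(z, t) = 32*I*√5/5 (x(z, t) = (8*I*√5/5)*4 = 32*I*√5/5)
3941 + x(29, 0 - 4*p) = 3941 + 32*I*√5/5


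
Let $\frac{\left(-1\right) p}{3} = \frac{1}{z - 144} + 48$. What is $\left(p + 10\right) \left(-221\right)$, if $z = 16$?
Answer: $\frac{3789929}{128} \approx 29609.0$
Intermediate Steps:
$p = - \frac{18429}{128}$ ($p = - 3 \left(\frac{1}{16 - 144} + 48\right) = - 3 \left(\frac{1}{-128} + 48\right) = - 3 \left(- \frac{1}{128} + 48\right) = \left(-3\right) \frac{6143}{128} = - \frac{18429}{128} \approx -143.98$)
$\left(p + 10\right) \left(-221\right) = \left(- \frac{18429}{128} + 10\right) \left(-221\right) = \left(- \frac{17149}{128}\right) \left(-221\right) = \frac{3789929}{128}$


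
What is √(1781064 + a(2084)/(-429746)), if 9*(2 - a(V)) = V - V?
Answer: √82232448221526383/214873 ≈ 1334.6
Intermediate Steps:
a(V) = 2 (a(V) = 2 - (V - V)/9 = 2 - ⅑*0 = 2 + 0 = 2)
√(1781064 + a(2084)/(-429746)) = √(1781064 + 2/(-429746)) = √(1781064 + 2*(-1/429746)) = √(1781064 - 1/214873) = √(382702564871/214873) = √82232448221526383/214873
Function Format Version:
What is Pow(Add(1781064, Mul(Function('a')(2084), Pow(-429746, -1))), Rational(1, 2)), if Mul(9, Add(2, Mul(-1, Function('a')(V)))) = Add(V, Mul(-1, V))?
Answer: Mul(Rational(1, 214873), Pow(82232448221526383, Rational(1, 2))) ≈ 1334.6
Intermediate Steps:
Function('a')(V) = 2 (Function('a')(V) = Add(2, Mul(Rational(-1, 9), Add(V, Mul(-1, V)))) = Add(2, Mul(Rational(-1, 9), 0)) = Add(2, 0) = 2)
Pow(Add(1781064, Mul(Function('a')(2084), Pow(-429746, -1))), Rational(1, 2)) = Pow(Add(1781064, Mul(2, Pow(-429746, -1))), Rational(1, 2)) = Pow(Add(1781064, Mul(2, Rational(-1, 429746))), Rational(1, 2)) = Pow(Add(1781064, Rational(-1, 214873)), Rational(1, 2)) = Pow(Rational(382702564871, 214873), Rational(1, 2)) = Mul(Rational(1, 214873), Pow(82232448221526383, Rational(1, 2)))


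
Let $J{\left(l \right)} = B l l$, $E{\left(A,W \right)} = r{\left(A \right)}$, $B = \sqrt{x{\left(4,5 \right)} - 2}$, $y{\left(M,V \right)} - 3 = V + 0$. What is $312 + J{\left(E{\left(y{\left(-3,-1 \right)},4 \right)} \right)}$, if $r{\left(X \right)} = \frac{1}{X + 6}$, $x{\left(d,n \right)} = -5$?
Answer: $312 + \frac{i \sqrt{7}}{64} \approx 312.0 + 0.04134 i$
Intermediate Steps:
$r{\left(X \right)} = \frac{1}{6 + X}$
$y{\left(M,V \right)} = 3 + V$ ($y{\left(M,V \right)} = 3 + \left(V + 0\right) = 3 + V$)
$B = i \sqrt{7}$ ($B = \sqrt{-5 - 2} = \sqrt{-7} = i \sqrt{7} \approx 2.6458 i$)
$E{\left(A,W \right)} = \frac{1}{6 + A}$
$J{\left(l \right)} = i \sqrt{7} l^{2}$ ($J{\left(l \right)} = i \sqrt{7} l l = i l \sqrt{7} l = i \sqrt{7} l^{2}$)
$312 + J{\left(E{\left(y{\left(-3,-1 \right)},4 \right)} \right)} = 312 + i \sqrt{7} \left(\frac{1}{6 + \left(3 - 1\right)}\right)^{2} = 312 + i \sqrt{7} \left(\frac{1}{6 + 2}\right)^{2} = 312 + i \sqrt{7} \left(\frac{1}{8}\right)^{2} = 312 + \frac{i \sqrt{7}}{64}$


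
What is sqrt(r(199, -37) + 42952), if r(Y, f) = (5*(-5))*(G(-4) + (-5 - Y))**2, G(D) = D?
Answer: 2*I*sqrt(259662) ≈ 1019.1*I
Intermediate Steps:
r(Y, f) = -25*(-9 - Y)**2 (r(Y, f) = (5*(-5))*(-4 + (-5 - Y))**2 = -25*(-9 - Y)**2)
sqrt(r(199, -37) + 42952) = sqrt(-25*(9 + 199)**2 + 42952) = sqrt(-25*208**2 + 42952) = sqrt(-25*43264 + 42952) = sqrt(-1081600 + 42952) = sqrt(-1038648) = 2*I*sqrt(259662)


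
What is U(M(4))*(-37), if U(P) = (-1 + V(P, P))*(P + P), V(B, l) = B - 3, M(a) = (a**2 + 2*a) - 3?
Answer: -26418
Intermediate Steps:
M(a) = -3 + a**2 + 2*a
V(B, l) = -3 + B
U(P) = 2*P*(-4 + P) (U(P) = (-1 + (-3 + P))*(P + P) = (-4 + P)*(2*P) = 2*P*(-4 + P))
U(M(4))*(-37) = (2*(-3 + 4**2 + 2*4)*(-4 + (-3 + 4**2 + 2*4)))*(-37) = (2*(-3 + 16 + 8)*(-4 + (-3 + 16 + 8)))*(-37) = (2*21*(-4 + 21))*(-37) = (2*21*17)*(-37) = 714*(-37) = -26418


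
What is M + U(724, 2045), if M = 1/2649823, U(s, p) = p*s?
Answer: 3923274937341/2649823 ≈ 1.4806e+6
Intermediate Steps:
M = 1/2649823 ≈ 3.7738e-7
M + U(724, 2045) = 1/2649823 + 2045*724 = 1/2649823 + 1480580 = 3923274937341/2649823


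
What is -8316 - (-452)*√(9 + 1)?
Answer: -8316 + 452*√10 ≈ -6886.6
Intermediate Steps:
-8316 - (-452)*√(9 + 1) = -8316 - (-452)*√10 = -8316 + 452*√10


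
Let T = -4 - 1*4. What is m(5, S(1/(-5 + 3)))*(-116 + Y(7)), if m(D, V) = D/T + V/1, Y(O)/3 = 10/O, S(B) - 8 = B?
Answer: -21505/28 ≈ -768.04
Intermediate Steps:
S(B) = 8 + B
Y(O) = 30/O (Y(O) = 3*(10/O) = 30/O)
T = -8 (T = -4 - 4 = -8)
m(D, V) = V - D/8 (m(D, V) = D/(-8) + V/1 = D*(-1/8) + V*1 = -D/8 + V = V - D/8)
m(5, S(1/(-5 + 3)))*(-116 + Y(7)) = ((8 + 1/(-5 + 3)) - 1/8*5)*(-116 + 30/7) = ((8 + 1/(-2)) - 5/8)*(-116 + 30*(1/7)) = ((8 - 1/2) - 5/8)*(-116 + 30/7) = (15/2 - 5/8)*(-782/7) = (55/8)*(-782/7) = -21505/28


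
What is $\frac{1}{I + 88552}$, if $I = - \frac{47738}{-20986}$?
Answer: $\frac{10493}{929200005} \approx 1.1293 \cdot 10^{-5}$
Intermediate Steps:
$I = \frac{23869}{10493}$ ($I = \left(-47738\right) \left(- \frac{1}{20986}\right) = \frac{23869}{10493} \approx 2.2748$)
$\frac{1}{I + 88552} = \frac{1}{\frac{23869}{10493} + 88552} = \frac{1}{\frac{929200005}{10493}} = \frac{10493}{929200005}$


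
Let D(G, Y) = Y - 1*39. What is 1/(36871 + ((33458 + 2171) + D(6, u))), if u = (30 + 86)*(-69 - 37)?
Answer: 1/60165 ≈ 1.6621e-5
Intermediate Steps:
u = -12296 (u = 116*(-106) = -12296)
D(G, Y) = -39 + Y (D(G, Y) = Y - 39 = -39 + Y)
1/(36871 + ((33458 + 2171) + D(6, u))) = 1/(36871 + ((33458 + 2171) + (-39 - 12296))) = 1/(36871 + (35629 - 12335)) = 1/(36871 + 23294) = 1/60165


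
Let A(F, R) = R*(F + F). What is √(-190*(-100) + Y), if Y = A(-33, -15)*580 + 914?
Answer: √594114 ≈ 770.79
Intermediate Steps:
A(F, R) = 2*F*R (A(F, R) = R*(2*F) = 2*F*R)
Y = 575114 (Y = (2*(-33)*(-15))*580 + 914 = 990*580 + 914 = 574200 + 914 = 575114)
√(-190*(-100) + Y) = √(-190*(-100) + 575114) = √(19000 + 575114) = √594114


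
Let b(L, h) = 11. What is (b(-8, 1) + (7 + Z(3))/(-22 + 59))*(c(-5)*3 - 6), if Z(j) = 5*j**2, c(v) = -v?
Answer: 4131/37 ≈ 111.65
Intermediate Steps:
(b(-8, 1) + (7 + Z(3))/(-22 + 59))*(c(-5)*3 - 6) = (11 + (7 + 5*3**2)/(-22 + 59))*(-1*(-5)*3 - 6) = (11 + (7 + 5*9)/37)*(5*3 - 6) = (11 + (7 + 45)*(1/37))*(15 - 6) = (11 + 52*(1/37))*9 = (11 + 52/37)*9 = (459/37)*9 = 4131/37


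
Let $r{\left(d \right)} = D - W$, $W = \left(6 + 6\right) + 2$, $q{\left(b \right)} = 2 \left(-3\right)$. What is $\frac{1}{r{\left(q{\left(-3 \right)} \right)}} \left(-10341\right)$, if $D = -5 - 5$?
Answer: $\frac{3447}{8} \approx 430.88$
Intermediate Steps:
$q{\left(b \right)} = -6$
$D = -10$
$W = 14$ ($W = 12 + 2 = 14$)
$r{\left(d \right)} = -24$ ($r{\left(d \right)} = -10 - 14 = -24$)
$\frac{1}{r{\left(q{\left(-3 \right)} \right)}} \left(-10341\right) = \frac{1}{-24} \left(-10341\right) = \left(- \frac{1}{24}\right) \left(-10341\right) = \frac{3447}{8}$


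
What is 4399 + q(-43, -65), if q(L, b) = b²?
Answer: 8624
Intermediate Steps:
4399 + q(-43, -65) = 4399 + (-65)² = 4399 + 4225 = 8624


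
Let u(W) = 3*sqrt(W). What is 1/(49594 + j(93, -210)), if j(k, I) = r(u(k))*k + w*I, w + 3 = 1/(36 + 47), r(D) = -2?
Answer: 83/4152944 ≈ 1.9986e-5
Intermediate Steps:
w = -248/83 (w = -3 + 1/(36 + 47) = -3 + 1/83 = -248/83 ≈ -2.9880)
j(k, I) = -2*k - 248*I/83
1/(49594 + j(93, -210)) = 1/(49594 + (-2*93 - 248/83*(-210))) = 1/(49594 + (-186 + 52080/83)) = 1/(49594 + 36642/83) = 1/(4152944/83) = 83/4152944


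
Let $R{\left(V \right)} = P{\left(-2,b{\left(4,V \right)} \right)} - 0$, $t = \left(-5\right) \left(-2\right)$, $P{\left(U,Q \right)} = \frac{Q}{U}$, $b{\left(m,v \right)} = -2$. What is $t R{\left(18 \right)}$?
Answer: $10$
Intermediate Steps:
$t = 10$
$R{\left(V \right)} = 1$ ($R{\left(V \right)} = - \frac{2}{-2} - 0 = \left(-2\right) \left(- \frac{1}{2}\right) + 0 = 1 + 0 = 1$)
$t R{\left(18 \right)} = 10 \cdot 1 = 10$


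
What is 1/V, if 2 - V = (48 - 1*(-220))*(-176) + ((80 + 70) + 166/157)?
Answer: 157/7381974 ≈ 2.1268e-5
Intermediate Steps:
V = 7381974/157 (V = 2 - ((48 - 1*(-220))*(-176) + ((80 + 70) + 166/157)) = 2 - ((48 + 220)*(-176) + (150 + 166*(1/157))) = 2 - (268*(-176) + (150 + 166/157)) = 2 - (-47168 + 23716/157) = 2 - 1*(-7381660/157) = 2 + 7381660/157 = 7381974/157 ≈ 47019.)
1/V = 1/(7381974/157) = 157/7381974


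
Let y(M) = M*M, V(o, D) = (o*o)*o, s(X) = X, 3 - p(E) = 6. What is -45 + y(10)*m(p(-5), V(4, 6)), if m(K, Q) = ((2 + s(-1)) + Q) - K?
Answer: 6755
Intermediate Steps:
p(E) = -3 (p(E) = 3 - 1*6 = 3 - 6 = -3)
V(o, D) = o**3 (V(o, D) = o**2*o = o**3)
y(M) = M**2
m(K, Q) = 1 + Q - K (m(K, Q) = ((2 - 1) + Q) - K = (1 + Q) - K = 1 + Q - K)
-45 + y(10)*m(p(-5), V(4, 6)) = -45 + 10**2*(1 + 4**3 - 1*(-3)) = -45 + 100*(1 + 64 + 3) = -45 + 100*68 = -45 + 6800 = 6755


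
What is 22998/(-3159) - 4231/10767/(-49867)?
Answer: -1372002949477/188458214139 ≈ -7.2801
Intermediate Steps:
22998/(-3159) - 4231/10767/(-49867) = 22998*(-1/3159) - 4231*1/10767*(-1/49867) = -7666/1053 - 4231/10767*(-1/49867) = -7666/1053 + 4231/536917989 = -1372002949477/188458214139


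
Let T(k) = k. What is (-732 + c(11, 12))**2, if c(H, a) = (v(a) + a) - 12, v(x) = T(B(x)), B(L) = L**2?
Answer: 345744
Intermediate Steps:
v(x) = x**2
c(H, a) = -12 + a + a**2 (c(H, a) = (a**2 + a) - 12 = (a + a**2) - 12 = -12 + a + a**2)
(-732 + c(11, 12))**2 = (-732 + (-12 + 12 + 12**2))**2 = (-732 + (-12 + 12 + 144))**2 = (-732 + 144)**2 = (-588)**2 = 345744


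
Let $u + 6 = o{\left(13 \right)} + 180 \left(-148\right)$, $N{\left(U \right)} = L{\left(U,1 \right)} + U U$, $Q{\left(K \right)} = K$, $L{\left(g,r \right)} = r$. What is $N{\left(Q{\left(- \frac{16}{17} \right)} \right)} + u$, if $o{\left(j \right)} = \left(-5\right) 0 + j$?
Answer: $- \frac{7696392}{289} \approx -26631.0$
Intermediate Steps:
$o{\left(j \right)} = j$ ($o{\left(j \right)} = 0 + j = j$)
$N{\left(U \right)} = 1 + U^{2}$ ($N{\left(U \right)} = 1 + U U = 1 + U^{2}$)
$u = -26633$ ($u = -6 + \left(13 + 180 \left(-148\right)\right) = -6 + \left(13 - 26640\right) = -6 - 26627 = -26633$)
$N{\left(Q{\left(- \frac{16}{17} \right)} \right)} + u = \left(1 + \left(- \frac{16}{17}\right)^{2}\right) - 26633 = \left(1 + \frac{256}{289}\right) - 26633 = \frac{545}{289} - 26633 = - \frac{7696392}{289}$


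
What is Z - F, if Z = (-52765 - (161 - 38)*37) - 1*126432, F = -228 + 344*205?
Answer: -254040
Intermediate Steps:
F = 70292 (F = -228 + 70520 = 70292)
Z = -183748 (Z = (-52765 - 123*37) - 126432 = (-52765 - 1*4551) - 126432 = (-52765 - 4551) - 126432 = -57316 - 126432 = -183748)
Z - F = -183748 - 1*70292 = -183748 - 70292 = -254040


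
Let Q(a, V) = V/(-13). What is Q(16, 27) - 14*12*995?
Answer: -2173107/13 ≈ -1.6716e+5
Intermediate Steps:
Q(a, V) = -V/13 (Q(a, V) = V*(-1/13) = -V/13)
Q(16, 27) - 14*12*995 = -1/13*27 - 14*12*995 = -27/13 - 168*995 = -27/13 - 167160 = -2173107/13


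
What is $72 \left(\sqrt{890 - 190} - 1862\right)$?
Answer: $-134064 + 720 \sqrt{7} \approx -1.3216 \cdot 10^{5}$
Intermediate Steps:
$72 \left(\sqrt{890 - 190} - 1862\right) = 72 \left(\sqrt{700} - 1862\right) = 72 \left(10 \sqrt{7} - 1862\right) = 72 \left(-1862 + 10 \sqrt{7}\right) = -134064 + 720 \sqrt{7}$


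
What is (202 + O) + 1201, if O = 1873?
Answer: 3276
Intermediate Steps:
(202 + O) + 1201 = (202 + 1873) + 1201 = 2075 + 1201 = 3276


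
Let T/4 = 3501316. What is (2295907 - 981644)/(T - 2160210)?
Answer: 1314263/11845054 ≈ 0.11095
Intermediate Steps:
T = 14005264 (T = 4*3501316 = 14005264)
(2295907 - 981644)/(T - 2160210) = (2295907 - 981644)/(14005264 - 2160210) = 1314263/11845054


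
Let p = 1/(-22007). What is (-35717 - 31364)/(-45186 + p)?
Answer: 30127583/20294047 ≈ 1.4846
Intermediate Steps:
p = -1/22007 ≈ -4.5440e-5
(-35717 - 31364)/(-45186 + p) = (-35717 - 31364)/(-45186 - 1/22007) = -67081/(-994408303/22007) = -67081*(-22007/994408303) = 30127583/20294047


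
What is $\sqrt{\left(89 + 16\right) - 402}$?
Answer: $3 i \sqrt{33} \approx 17.234 i$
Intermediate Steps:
$\sqrt{\left(89 + 16\right) - 402} = \sqrt{105 - 402} = \sqrt{-297} = 3 i \sqrt{33}$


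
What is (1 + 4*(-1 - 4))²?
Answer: 361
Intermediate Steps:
(1 + 4*(-1 - 4))² = (1 + 4*(-5))² = (1 - 20)² = (-19)² = 361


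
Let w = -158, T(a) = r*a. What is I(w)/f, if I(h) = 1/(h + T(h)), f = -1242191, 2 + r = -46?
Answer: -1/9224510366 ≈ -1.0841e-10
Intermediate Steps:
r = -48 (r = -2 - 46 = -48)
T(a) = -48*a
I(h) = -1/(47*h) (I(h) = 1/(h - 48*h) = 1/(-47*h) = -1/(47*h))
I(w)/f = -1/47/(-158)/(-1242191) = -1/47*(-1/158)*(-1/1242191) = (1/7426)*(-1/1242191) = -1/9224510366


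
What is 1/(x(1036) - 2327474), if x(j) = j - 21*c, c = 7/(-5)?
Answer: -5/11632043 ≈ -4.2985e-7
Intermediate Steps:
c = -7/5 (c = 7*(-⅕) = -7/5 ≈ -1.4000)
x(j) = 147/5 + j (x(j) = j - 21*(-7/5) = j + 147/5 = 147/5 + j)
1/(x(1036) - 2327474) = 1/((147/5 + 1036) - 2327474) = 1/(5327/5 - 2327474) = 1/(-11632043/5) = -5/11632043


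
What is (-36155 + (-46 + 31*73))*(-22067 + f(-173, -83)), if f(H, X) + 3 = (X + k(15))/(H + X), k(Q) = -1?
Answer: 23968016771/32 ≈ 7.4900e+8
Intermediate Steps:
f(H, X) = -3 + (-1 + X)/(H + X) (f(H, X) = -3 + (X - 1)/(H + X) = -3 + (-1 + X)/(H + X))
(-36155 + (-46 + 31*73))*(-22067 + f(-173, -83)) = (-36155 + (-46 + 31*73))*(-22067 + (-1 - 3*(-173) - 2*(-83))/(-173 - 83)) = (-36155 + (-46 + 2263))*(-22067 + (-1 + 519 + 166)/(-256)) = (-36155 + 2217)*(-22067 - 1/256*684) = -33938*(-22067 - 171/64) = -33938*(-1412459/64) = 23968016771/32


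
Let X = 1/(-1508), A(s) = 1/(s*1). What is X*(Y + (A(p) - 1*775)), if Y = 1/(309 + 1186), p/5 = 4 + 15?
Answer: 22013557/42834740 ≈ 0.51392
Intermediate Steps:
p = 95 (p = 5*(4 + 15) = 5*19 = 95)
A(s) = 1/s
Y = 1/1495 ≈ 0.00066890
X = -1/1508 ≈ -0.00066313
X*(Y + (A(p) - 1*775)) = -(1/1495 + (1/95 - 1*775))/1508 = -(1/1495 + (1/95 - 775))/1508 = -(1/1495 - 73624/95)/1508 = -1/1508*(-22013557/28405) = 22013557/42834740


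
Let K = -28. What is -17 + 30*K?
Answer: -857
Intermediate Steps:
-17 + 30*K = -17 + 30*(-28) = -17 - 840 = -857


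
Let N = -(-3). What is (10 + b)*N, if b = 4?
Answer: 42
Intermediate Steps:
N = 3 (N = -3*(-1) = 3)
(10 + b)*N = (10 + 4)*3 = 14*3 = 42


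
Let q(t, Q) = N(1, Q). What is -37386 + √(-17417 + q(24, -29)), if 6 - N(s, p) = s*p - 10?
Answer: -37386 + 2*I*√4343 ≈ -37386.0 + 131.8*I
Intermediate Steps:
N(s, p) = 16 - p*s (N(s, p) = 6 - (s*p - 10) = 6 - (p*s - 10) = 6 - (-10 + p*s) = 6 + (10 - p*s) = 16 - p*s)
q(t, Q) = 16 - Q (q(t, Q) = 16 - 1*Q*1 = 16 - Q)
-37386 + √(-17417 + q(24, -29)) = -37386 + √(-17417 + (16 - 1*(-29))) = -37386 + √(-17417 + (16 + 29)) = -37386 + √(-17417 + 45) = -37386 + √(-17372) = -37386 + 2*I*√4343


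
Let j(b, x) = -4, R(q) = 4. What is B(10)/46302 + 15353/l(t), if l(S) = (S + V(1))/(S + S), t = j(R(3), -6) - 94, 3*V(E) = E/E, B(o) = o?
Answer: 208997135629/6783243 ≈ 30811.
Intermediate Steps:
V(E) = 1/3 (V(E) = (E/E)/3 = (1/3)*1 = 1/3)
t = -98 (t = -4 - 94 = -98)
l(S) = (1/3 + S)/(2*S) (l(S) = (S + 1/3)/(S + S) = (1/3 + S)/((2*S)) = (1/3 + S)*(1/(2*S)) = (1/3 + S)/(2*S))
B(10)/46302 + 15353/l(t) = 10/46302 + 15353/(((1/6)*(1 + 3*(-98))/(-98))) = 10*(1/46302) + 15353/(((1/6)*(-1/98)*(1 - 294))) = 5/23151 + 15353/(((1/6)*(-1/98)*(-293))) = 5/23151 + 15353/(293/588) = 5/23151 + 15353*(588/293) = 5/23151 + 9027564/293 = 208997135629/6783243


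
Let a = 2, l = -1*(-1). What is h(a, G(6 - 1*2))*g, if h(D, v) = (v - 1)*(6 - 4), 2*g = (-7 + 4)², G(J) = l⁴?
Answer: 0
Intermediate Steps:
l = 1
G(J) = 1 (G(J) = 1⁴ = 1)
g = 9/2 (g = (-7 + 4)²/2 = (½)*(-3)² = (½)*9 = 9/2 ≈ 4.5000)
h(D, v) = -2 + 2*v (h(D, v) = (-1 + v)*2 = -2 + 2*v)
h(a, G(6 - 1*2))*g = (-2 + 2*1)*(9/2) = (-2 + 2)*(9/2) = 0*(9/2) = 0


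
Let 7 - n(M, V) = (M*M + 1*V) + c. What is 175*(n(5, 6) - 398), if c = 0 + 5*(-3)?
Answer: -71225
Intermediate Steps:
c = -15 (c = 0 - 15 = -15)
n(M, V) = 22 - V - M**2 (n(M, V) = 7 - ((M*M + 1*V) - 15) = 7 - ((M**2 + V) - 15) = 7 - ((V + M**2) - 15) = 7 - (-15 + V + M**2) = 7 + (15 - V - M**2) = 22 - V - M**2)
175*(n(5, 6) - 398) = 175*((22 - 1*6 - 1*5**2) - 398) = 175*((22 - 6 - 1*25) - 398) = 175*((22 - 6 - 25) - 398) = 175*(-9 - 398) = 175*(-407) = -71225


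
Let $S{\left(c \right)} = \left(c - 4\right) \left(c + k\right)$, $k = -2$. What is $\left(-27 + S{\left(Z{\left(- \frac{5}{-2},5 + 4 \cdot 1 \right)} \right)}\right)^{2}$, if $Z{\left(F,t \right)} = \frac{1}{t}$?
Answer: $\frac{2534464}{6561} \approx 386.29$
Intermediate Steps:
$S{\left(c \right)} = \left(-4 + c\right) \left(-2 + c\right)$ ($S{\left(c \right)} = \left(c - 4\right) \left(c - 2\right) = \left(-4 + c\right) \left(-2 + c\right)$)
$\left(-27 + S{\left(Z{\left(- \frac{5}{-2},5 + 4 \cdot 1 \right)} \right)}\right)^{2} = \left(-27 + \left(8 + \left(\frac{1}{5 + 4 \cdot 1}\right)^{2} - \frac{6}{5 + 4 \cdot 1}\right)\right)^{2} = \left(-27 + \left(8 + \left(\frac{1}{5 + 4}\right)^{2} - \frac{6}{5 + 4}\right)\right)^{2} = \left(-27 + \left(8 + \left(\frac{1}{9}\right)^{2} - \frac{6}{9}\right)\right)^{2} = \left(-27 + \left(8 + \left(\frac{1}{9}\right)^{2} - \frac{2}{3}\right)\right)^{2} = \left(-27 + \left(8 + \frac{1}{81} - \frac{2}{3}\right)\right)^{2} = \left(-27 + \frac{595}{81}\right)^{2} = \left(- \frac{1592}{81}\right)^{2} = \frac{2534464}{6561}$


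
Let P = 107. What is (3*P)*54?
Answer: 17334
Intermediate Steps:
(3*P)*54 = (3*107)*54 = 321*54 = 17334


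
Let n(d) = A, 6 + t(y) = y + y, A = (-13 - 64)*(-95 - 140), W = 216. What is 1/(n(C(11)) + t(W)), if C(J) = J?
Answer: 1/18521 ≈ 5.3993e-5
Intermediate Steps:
A = 18095 (A = -77*(-235) = 18095)
t(y) = -6 + 2*y (t(y) = -6 + (y + y) = -6 + 2*y)
n(d) = 18095
1/(n(C(11)) + t(W)) = 1/(18095 + (-6 + 2*216)) = 1/(18095 + (-6 + 432)) = 1/(18095 + 426) = 1/18521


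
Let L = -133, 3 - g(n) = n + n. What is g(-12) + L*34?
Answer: -4495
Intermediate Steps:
g(n) = 3 - 2*n (g(n) = 3 - (n + n) = 3 - 2*n)
g(-12) + L*34 = (3 - 2*(-12)) - 133*34 = (3 + 24) - 4522 = 27 - 4522 = -4495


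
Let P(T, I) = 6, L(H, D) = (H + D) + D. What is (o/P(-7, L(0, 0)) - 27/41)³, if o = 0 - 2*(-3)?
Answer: 2744/68921 ≈ 0.039814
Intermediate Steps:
L(H, D) = H + 2*D (L(H, D) = (D + H) + D = H + 2*D)
o = 6 (o = 0 + 6 = 6)
(o/P(-7, L(0, 0)) - 27/41)³ = (6/6 - 27/41)³ = (6*(⅙) - 27*1/41)³ = (1 - 27/41)³ = (14/41)³ = 2744/68921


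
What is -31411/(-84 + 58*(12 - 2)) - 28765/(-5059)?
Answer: -144640809/2509264 ≈ -57.643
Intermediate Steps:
-31411/(-84 + 58*(12 - 2)) - 28765/(-5059) = -31411/(-84 + 58*10) - 28765*(-1/5059) = -31411/(-84 + 580) + 28765/5059 = -31411/496 + 28765/5059 = -144640809/2509264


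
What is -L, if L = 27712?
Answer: -27712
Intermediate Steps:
-L = -1*27712 = -27712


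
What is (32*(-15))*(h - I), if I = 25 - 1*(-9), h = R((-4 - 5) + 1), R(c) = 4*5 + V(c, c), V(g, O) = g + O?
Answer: 14400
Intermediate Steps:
V(g, O) = O + g
R(c) = 20 + 2*c (R(c) = 4*5 + (c + c) = 20 + 2*c)
h = 4 (h = 20 + 2*((-4 - 5) + 1) = 20 + 2*(-9 + 1) = 20 + 2*(-8) = 20 - 16 = 4)
I = 34 (I = 25 + 9 = 34)
(32*(-15))*(h - I) = (32*(-15))*(4 - 1*34) = -480*(4 - 34) = -480*(-30) = 14400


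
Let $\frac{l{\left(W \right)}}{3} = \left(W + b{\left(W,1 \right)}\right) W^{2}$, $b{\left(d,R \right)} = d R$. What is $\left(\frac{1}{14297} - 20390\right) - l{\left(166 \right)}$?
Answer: $- \frac{392683775301}{14297} \approx -2.7466 \cdot 10^{7}$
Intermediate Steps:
$b{\left(d,R \right)} = R d$
$l{\left(W \right)} = 6 W^{3}$ ($l{\left(W \right)} = 3 \left(W + 1 W\right) W^{2} = 3 \left(W + W\right) W^{2} = 3 \cdot 2 W W^{2} = 3 \cdot 2 W^{3} = 6 W^{3}$)
$\left(\frac{1}{14297} - 20390\right) - l{\left(166 \right)} = \left(\frac{1}{14297} - 20390\right) - 6 \cdot 166^{3} = \left(\frac{1}{14297} - 20390\right) - 6 \cdot 4574296 = - \frac{291515829}{14297} - 27445776 = - \frac{392683775301}{14297}$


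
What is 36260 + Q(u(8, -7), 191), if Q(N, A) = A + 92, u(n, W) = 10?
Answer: 36543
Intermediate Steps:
Q(N, A) = 92 + A
36260 + Q(u(8, -7), 191) = 36260 + (92 + 191) = 36260 + 283 = 36543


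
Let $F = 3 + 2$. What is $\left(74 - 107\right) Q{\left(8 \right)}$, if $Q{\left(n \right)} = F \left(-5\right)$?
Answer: $825$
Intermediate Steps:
$F = 5$
$Q{\left(n \right)} = -25$ ($Q{\left(n \right)} = 5 \left(-5\right) = -25$)
$\left(74 - 107\right) Q{\left(8 \right)} = \left(74 - 107\right) \left(-25\right) = \left(-33\right) \left(-25\right) = 825$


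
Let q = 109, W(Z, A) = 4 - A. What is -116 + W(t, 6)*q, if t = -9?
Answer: -334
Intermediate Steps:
-116 + W(t, 6)*q = -116 + (4 - 1*6)*109 = -116 + (4 - 6)*109 = -116 - 2*109 = -116 - 218 = -334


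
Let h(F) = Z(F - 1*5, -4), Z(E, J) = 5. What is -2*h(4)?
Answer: -10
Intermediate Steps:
h(F) = 5
-2*h(4) = -2*5 = -10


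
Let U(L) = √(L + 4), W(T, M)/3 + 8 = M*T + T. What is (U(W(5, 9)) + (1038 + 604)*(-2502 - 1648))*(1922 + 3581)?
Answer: -37499092900 + 5503*√130 ≈ -3.7499e+10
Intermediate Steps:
W(T, M) = -24 + 3*T + 3*M*T (W(T, M) = -24 + 3*(M*T + T) = -24 + 3*(T + M*T) = -24 + (3*T + 3*M*T) = -24 + 3*T + 3*M*T)
U(L) = √(4 + L)
(U(W(5, 9)) + (1038 + 604)*(-2502 - 1648))*(1922 + 3581) = (√(4 + (-24 + 3*5 + 3*9*5)) + (1038 + 604)*(-2502 - 1648))*(1922 + 3581) = (√(4 + (-24 + 15 + 135)) + 1642*(-4150))*5503 = (√(4 + 126) - 6814300)*5503 = (√130 - 6814300)*5503 = (-6814300 + √130)*5503 = -37499092900 + 5503*√130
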